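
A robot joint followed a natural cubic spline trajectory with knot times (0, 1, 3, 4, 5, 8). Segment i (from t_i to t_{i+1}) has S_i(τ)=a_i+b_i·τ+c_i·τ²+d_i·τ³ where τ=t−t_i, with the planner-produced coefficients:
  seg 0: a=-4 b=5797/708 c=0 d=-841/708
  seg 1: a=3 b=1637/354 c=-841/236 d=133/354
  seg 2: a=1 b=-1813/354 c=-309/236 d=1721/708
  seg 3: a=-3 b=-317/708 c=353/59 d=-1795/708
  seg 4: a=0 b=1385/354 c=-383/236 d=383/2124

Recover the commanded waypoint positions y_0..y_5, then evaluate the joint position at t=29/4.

y_0 = S_0(0) = a_0 = -4
y_1 = S_1(0) = a_1 = 3
y_2 = S_2(0) = a_2 = 1
y_3 = S_3(0) = a_3 = -3
y_4 = S_4(0) = a_4 = 0
y_5 = S_4(3) = 2
t_q=29/4 is in segment 4 (τ=9/4); S_4(τ)=39891/15104

y_0=-4 y_1=3 y_2=1 y_3=-3 y_4=0 y_5=2
S(29/4) = 39891/15104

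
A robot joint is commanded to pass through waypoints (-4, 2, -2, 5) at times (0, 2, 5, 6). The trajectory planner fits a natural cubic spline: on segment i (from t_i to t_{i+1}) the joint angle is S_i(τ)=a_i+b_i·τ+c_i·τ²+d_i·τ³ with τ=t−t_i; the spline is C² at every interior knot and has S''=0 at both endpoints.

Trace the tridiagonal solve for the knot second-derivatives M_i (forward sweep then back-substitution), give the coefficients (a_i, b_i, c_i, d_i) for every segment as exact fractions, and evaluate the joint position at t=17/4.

Δ: Δ0=3, Δ1=-4/3, Δ2=7
row 1: diag=10, rhs=-26; c'=3/10, d'=-13/5
row 2: denom=8−3·3/10=71/10; d'=(50−3·-13/5)/(71/10)=578/71
back: M2=578/71
back: M1=-13/5−3/10·578/71=-358/71
M: M0=0, M1=-358/71, M2=578/71, M3=0
seg 0: a=-4, c=M0/2=0, d=(M1−M0)/(6·2)=-179/426, b=Δ0−h0·(2M0+M1)/6=997/213
seg 1: a=2, c=M1/2=-179/71, d=(M2−M1)/(6·3)=52/71, b=Δ1−h1·(2M1+M2)/6=-77/213
seg 2: a=-2, c=M2/2=289/71, d=(M3−M2)/(6·1)=-289/213, b=Δ2−h2·(2M2+M3)/6=913/213
t_q=17/4 → seg 1, τ=9/4; S=2+-77/213·τ+-179/71·τ²+52/71·τ³=-1837/568

  seg 0: a=-4 b=997/213 c=0 d=-179/426
  seg 1: a=2 b=-77/213 c=-179/71 d=52/71
  seg 2: a=-2 b=913/213 c=289/71 d=-289/213
S(17/4) = -1837/568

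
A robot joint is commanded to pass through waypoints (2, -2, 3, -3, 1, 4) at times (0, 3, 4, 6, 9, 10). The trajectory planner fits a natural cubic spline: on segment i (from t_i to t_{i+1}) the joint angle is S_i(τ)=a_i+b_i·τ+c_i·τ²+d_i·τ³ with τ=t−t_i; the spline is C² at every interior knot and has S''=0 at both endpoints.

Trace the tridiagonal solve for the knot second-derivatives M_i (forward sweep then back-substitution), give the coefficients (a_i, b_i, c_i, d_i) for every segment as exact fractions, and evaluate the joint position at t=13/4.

  seg 0: a=2 b=-4492/1027 c=0 d=9368/27729
  seg 1: a=-2 b=4876/1027 c=9368/3081 d=-8591/3081
  seg 2: a=3 b=7591/3081 c=-16405/3081 d=3994/3081
  seg 3: a=-3 b=-259/79 c=7559/3081 d=-8468/27729
  seg 4: a=1 b=3283/1027 c=-303/1027 d=101/1027
S(13/4) = -43813/65728

Δ: Δ0=-4/3, Δ1=5, Δ2=-3, Δ3=4/3, Δ4=3
row 1: diag=8, rhs=38; c'=1/8, d'=19/4
row 2: denom=6−1·1/8=47/8; d'=(-48−1·19/4)/(47/8)=-422/47
row 3: denom=10−2·16/47=438/47; d'=(26−2·-422/47)/(438/47)=1033/219
row 4: denom=8−3·47/146=1027/146; d'=(10−3·1033/219)/(1027/146)=-606/1027
back: M4=-606/1027
back: M3=1033/219−47/146·-606/1027=15118/3081
back: M2=-422/47−16/47·15118/3081=-32810/3081
back: M1=19/4−1/8·-32810/3081=18736/3081
M: M0=0, M1=18736/3081, M2=-32810/3081, M3=15118/3081, M4=-606/1027, M5=0
seg 0: a=2, c=M0/2=0, d=(M1−M0)/(6·3)=9368/27729, b=Δ0−h0·(2M0+M1)/6=-4492/1027
seg 1: a=-2, c=M1/2=9368/3081, d=(M2−M1)/(6·1)=-8591/3081, b=Δ1−h1·(2M1+M2)/6=4876/1027
seg 2: a=3, c=M2/2=-16405/3081, d=(M3−M2)/(6·2)=3994/3081, b=Δ2−h2·(2M2+M3)/6=7591/3081
seg 3: a=-3, c=M3/2=7559/3081, d=(M4−M3)/(6·3)=-8468/27729, b=Δ3−h3·(2M3+M4)/6=-259/79
seg 4: a=1, c=M4/2=-303/1027, d=(M5−M4)/(6·1)=101/1027, b=Δ4−h4·(2M4+M5)/6=3283/1027
t_q=13/4 → seg 1, τ=1/4; S=-2+4876/1027·τ+9368/3081·τ²+-8591/3081·τ³=-43813/65728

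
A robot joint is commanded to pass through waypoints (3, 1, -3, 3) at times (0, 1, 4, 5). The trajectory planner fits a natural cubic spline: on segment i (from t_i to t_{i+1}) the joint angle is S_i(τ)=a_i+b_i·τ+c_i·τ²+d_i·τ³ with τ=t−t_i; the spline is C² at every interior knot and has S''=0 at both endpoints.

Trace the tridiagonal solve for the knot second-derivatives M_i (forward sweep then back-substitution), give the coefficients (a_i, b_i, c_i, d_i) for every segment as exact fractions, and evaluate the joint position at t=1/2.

  seg 0: a=3 b=-56/33 c=0 d=-10/33
  seg 1: a=1 b=-86/33 c=-10/11 d=4/9
  seg 2: a=-3 b=130/33 c=34/11 d=-34/33
S(1/2) = 93/44

Δ: Δ0=-2, Δ1=-4/3, Δ2=6
row 1: diag=8, rhs=4; c'=3/8, d'=1/2
row 2: denom=8−3·3/8=55/8; d'=(44−3·1/2)/(55/8)=68/11
back: M2=68/11
back: M1=1/2−3/8·68/11=-20/11
M: M0=0, M1=-20/11, M2=68/11, M3=0
seg 0: a=3, c=M0/2=0, d=(M1−M0)/(6·1)=-10/33, b=Δ0−h0·(2M0+M1)/6=-56/33
seg 1: a=1, c=M1/2=-10/11, d=(M2−M1)/(6·3)=4/9, b=Δ1−h1·(2M1+M2)/6=-86/33
seg 2: a=-3, c=M2/2=34/11, d=(M3−M2)/(6·1)=-34/33, b=Δ2−h2·(2M2+M3)/6=130/33
t_q=1/2 → seg 0, τ=1/2; S=3+-56/33·τ+0·τ²+-10/33·τ³=93/44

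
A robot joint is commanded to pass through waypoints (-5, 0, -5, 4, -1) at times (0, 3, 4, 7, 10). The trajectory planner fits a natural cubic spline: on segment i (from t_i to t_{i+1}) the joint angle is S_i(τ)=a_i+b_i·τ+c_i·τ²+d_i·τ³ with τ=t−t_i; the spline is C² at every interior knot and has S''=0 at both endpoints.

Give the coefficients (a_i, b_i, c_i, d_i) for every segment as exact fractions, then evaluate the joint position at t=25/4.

Δ: Δ0=5/3, Δ1=-5, Δ2=3, Δ3=-5/3
row 1: diag=8, rhs=-40; c'=1/8, d'=-5
row 2: denom=8−1·1/8=63/8; d'=(48−1·-5)/(63/8)=424/63
row 3: denom=12−3·8/21=76/7; d'=(-28−3·424/63)/(76/7)=-253/57
back: M3=-253/57
back: M2=424/63−8/21·-253/57=160/19
back: M1=-5−1/8·160/19=-115/19
M: M0=0, M1=-115/19, M2=160/19, M3=-253/57, M4=0
seg 0: a=-5, c=M0/2=0, d=(M1−M0)/(6·3)=-115/342, b=Δ0−h0·(2M0+M1)/6=535/114
seg 1: a=0, c=M1/2=-115/38, d=(M2−M1)/(6·1)=275/114, b=Δ1−h1·(2M1+M2)/6=-250/57
seg 2: a=-5, c=M2/2=80/19, d=(M3−M2)/(6·3)=-733/1026, b=Δ2−h2·(2M2+M3)/6=-365/114
seg 3: a=4, c=M3/2=-253/114, d=(M4−M3)/(6·3)=253/1026, b=Δ3−h3·(2M3+M4)/6=158/57
t_q=25/4 → seg 2, τ=9/4; S=-5+-365/114·τ+80/19·τ²+-733/1026·τ³=2369/2432

  seg 0: a=-5 b=535/114 c=0 d=-115/342
  seg 1: a=0 b=-250/57 c=-115/38 d=275/114
  seg 2: a=-5 b=-365/114 c=80/19 d=-733/1026
  seg 3: a=4 b=158/57 c=-253/114 d=253/1026
S(25/4) = 2369/2432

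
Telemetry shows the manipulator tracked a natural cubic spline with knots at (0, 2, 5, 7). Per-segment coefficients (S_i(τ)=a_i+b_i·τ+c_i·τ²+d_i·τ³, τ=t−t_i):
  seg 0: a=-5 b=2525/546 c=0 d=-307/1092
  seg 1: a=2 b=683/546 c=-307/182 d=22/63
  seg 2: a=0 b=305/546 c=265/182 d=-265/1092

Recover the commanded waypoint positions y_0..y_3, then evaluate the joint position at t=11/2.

y_0 = S_0(0) = a_0 = -5
y_1 = S_1(0) = a_1 = 2
y_2 = S_2(0) = a_2 = 0
y_3 = S_2(2) = 5
t_q=11/2 is in segment 2 (τ=1/2); S_2(τ)=255/416

y_0=-5 y_1=2 y_2=0 y_3=5
S(11/2) = 255/416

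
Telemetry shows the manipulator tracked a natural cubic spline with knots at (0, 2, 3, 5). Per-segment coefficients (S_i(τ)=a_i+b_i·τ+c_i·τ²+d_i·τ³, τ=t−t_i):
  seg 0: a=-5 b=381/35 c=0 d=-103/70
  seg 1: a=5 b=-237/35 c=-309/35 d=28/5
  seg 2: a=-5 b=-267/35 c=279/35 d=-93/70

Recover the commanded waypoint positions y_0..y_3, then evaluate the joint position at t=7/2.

y_0 = S_0(0) = a_0 = -5
y_1 = S_1(0) = a_1 = 5
y_2 = S_2(0) = a_2 = -5
y_3 = S_2(2) = 1
t_q=7/2 is in segment 2 (τ=1/2); S_2(τ)=-559/80

y_0=-5 y_1=5 y_2=-5 y_3=1
S(7/2) = -559/80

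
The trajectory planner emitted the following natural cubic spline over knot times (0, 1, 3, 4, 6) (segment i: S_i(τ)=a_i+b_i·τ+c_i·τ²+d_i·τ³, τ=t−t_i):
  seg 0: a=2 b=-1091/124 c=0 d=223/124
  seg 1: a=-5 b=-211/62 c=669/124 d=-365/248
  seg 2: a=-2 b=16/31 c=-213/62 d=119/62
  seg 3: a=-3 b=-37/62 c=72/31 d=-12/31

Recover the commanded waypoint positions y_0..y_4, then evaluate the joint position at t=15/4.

y_0=2 y_1=-5 y_2=-2 y_3=-3 y_4=2
S(15/4) = -10855/3968

y_0 = S_0(0) = a_0 = 2
y_1 = S_1(0) = a_1 = -5
y_2 = S_2(0) = a_2 = -2
y_3 = S_3(0) = a_3 = -3
y_4 = S_3(2) = 2
t_q=15/4 is in segment 2 (τ=3/4); S_2(τ)=-10855/3968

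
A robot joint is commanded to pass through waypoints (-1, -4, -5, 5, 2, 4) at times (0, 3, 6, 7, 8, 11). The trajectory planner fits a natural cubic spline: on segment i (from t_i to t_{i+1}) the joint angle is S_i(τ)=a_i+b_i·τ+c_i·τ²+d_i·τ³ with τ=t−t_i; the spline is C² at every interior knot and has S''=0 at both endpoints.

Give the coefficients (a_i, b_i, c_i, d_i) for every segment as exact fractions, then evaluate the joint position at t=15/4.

Δ: Δ0=-1, Δ1=-1/3, Δ2=10, Δ3=-3, Δ4=2/3
row 1: diag=12, rhs=4; c'=1/4, d'=1/3
row 2: denom=8−3·1/4=29/4; d'=(62−3·1/3)/(29/4)=244/29
row 3: denom=4−1·4/29=112/29; d'=(-78−1·244/29)/(112/29)=-179/8
row 4: denom=8−1·29/112=867/112; d'=(22−1·-179/8)/(867/112)=4970/867
back: M4=4970/867
back: M3=-179/8−29/112·4970/867=-20686/867
back: M2=244/29−4/29·-20686/867=10148/867
back: M1=1/3−1/4·10148/867=-2248/867
M: M0=0, M1=-2248/867, M2=10148/867, M3=-20686/867, M4=4970/867, M5=0
seg 0: a=-1, c=M0/2=0, d=(M1−M0)/(6·3)=-1124/7803, b=Δ0−h0·(2M0+M1)/6=257/867
seg 1: a=-4, c=M1/2=-1124/867, d=(M2−M1)/(6·3)=2066/2601, b=Δ1−h1·(2M1+M2)/6=-3115/867
seg 2: a=-5, c=M2/2=5074/867, d=(M3−M2)/(6·1)=-1713/289, b=Δ2−h2·(2M2+M3)/6=8735/867
seg 3: a=5, c=M3/2=-10343/867, d=(M4−M3)/(6·1)=4276/867, b=Δ3−h3·(2M3+M4)/6=3466/867
seg 4: a=2, c=M4/2=2485/867, d=(M5−M4)/(6·3)=-2485/7803, b=Δ4−h4·(2M4+M5)/6=-1464/289
t_q=15/4 → seg 1, τ=3/4; S=-4+-3115/867·τ+-1124/867·τ²+2066/2601·τ³=-65557/9248

  seg 0: a=-1 b=257/867 c=0 d=-1124/7803
  seg 1: a=-4 b=-3115/867 c=-1124/867 d=2066/2601
  seg 2: a=-5 b=8735/867 c=5074/867 d=-1713/289
  seg 3: a=5 b=3466/867 c=-10343/867 d=4276/867
  seg 4: a=2 b=-1464/289 c=2485/867 d=-2485/7803
S(15/4) = -65557/9248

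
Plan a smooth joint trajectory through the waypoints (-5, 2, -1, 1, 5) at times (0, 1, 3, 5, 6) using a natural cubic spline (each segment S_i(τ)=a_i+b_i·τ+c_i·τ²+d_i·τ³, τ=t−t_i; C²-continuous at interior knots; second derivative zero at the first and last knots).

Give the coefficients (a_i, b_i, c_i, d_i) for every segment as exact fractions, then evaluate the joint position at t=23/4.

  seg 0: a=-5 b=259/30 c=0 d=-49/30
  seg 1: a=2 b=56/15 c=-49/10 d=137/120
  seg 2: a=-1 b=-13/6 c=39/20 d=-11/60
  seg 3: a=1 b=103/30 c=17/20 d=-17/60
S(23/4) = 1007/256

Δ: Δ0=7, Δ1=-3/2, Δ2=1, Δ3=4
row 1: diag=6, rhs=-51; c'=1/3, d'=-17/2
row 2: denom=8−2·1/3=22/3; d'=(15−2·-17/2)/(22/3)=48/11
row 3: denom=6−2·3/11=60/11; d'=(18−2·48/11)/(60/11)=17/10
back: M3=17/10
back: M2=48/11−3/11·17/10=39/10
back: M1=-17/2−1/3·39/10=-49/5
M: M0=0, M1=-49/5, M2=39/10, M3=17/10, M4=0
seg 0: a=-5, c=M0/2=0, d=(M1−M0)/(6·1)=-49/30, b=Δ0−h0·(2M0+M1)/6=259/30
seg 1: a=2, c=M1/2=-49/10, d=(M2−M1)/(6·2)=137/120, b=Δ1−h1·(2M1+M2)/6=56/15
seg 2: a=-1, c=M2/2=39/20, d=(M3−M2)/(6·2)=-11/60, b=Δ2−h2·(2M2+M3)/6=-13/6
seg 3: a=1, c=M3/2=17/20, d=(M4−M3)/(6·1)=-17/60, b=Δ3−h3·(2M3+M4)/6=103/30
t_q=23/4 → seg 3, τ=3/4; S=1+103/30·τ+17/20·τ²+-17/60·τ³=1007/256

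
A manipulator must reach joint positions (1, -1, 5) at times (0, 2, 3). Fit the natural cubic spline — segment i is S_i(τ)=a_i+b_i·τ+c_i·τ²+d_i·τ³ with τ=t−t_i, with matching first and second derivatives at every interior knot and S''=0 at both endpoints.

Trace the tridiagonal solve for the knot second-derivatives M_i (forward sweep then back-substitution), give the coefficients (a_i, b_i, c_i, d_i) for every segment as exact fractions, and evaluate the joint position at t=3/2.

  seg 0: a=1 b=-10/3 c=0 d=7/12
  seg 1: a=-1 b=11/3 c=7/2 d=-7/6
S(3/2) = -65/32

Δ: Δ0=-1, Δ1=6
row 1: diag=6, rhs=42; c'=1/6, d'=7
back: M1=7
M: M0=0, M1=7, M2=0
seg 0: a=1, c=M0/2=0, d=(M1−M0)/(6·2)=7/12, b=Δ0−h0·(2M0+M1)/6=-10/3
seg 1: a=-1, c=M1/2=7/2, d=(M2−M1)/(6·1)=-7/6, b=Δ1−h1·(2M1+M2)/6=11/3
t_q=3/2 → seg 0, τ=3/2; S=1+-10/3·τ+0·τ²+7/12·τ³=-65/32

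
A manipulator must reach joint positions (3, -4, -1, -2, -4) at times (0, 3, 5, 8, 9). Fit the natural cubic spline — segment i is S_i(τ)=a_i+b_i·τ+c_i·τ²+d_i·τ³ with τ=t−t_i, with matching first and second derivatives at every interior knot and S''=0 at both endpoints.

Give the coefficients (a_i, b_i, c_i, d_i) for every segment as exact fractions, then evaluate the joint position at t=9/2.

Δ: Δ0=-7/3, Δ1=3/2, Δ2=-1/3, Δ3=-2
row 1: diag=10, rhs=23; c'=1/5, d'=23/10
row 2: denom=10−2·1/5=48/5; d'=(-11−2·23/10)/(48/5)=-13/8
row 3: denom=8−3·5/16=113/16; d'=(-10−3·-13/8)/(113/16)=-82/113
back: M3=-82/113
back: M2=-13/8−5/16·-82/113=-158/113
back: M1=23/10−1/5·-158/113=583/226
M: M0=0, M1=583/226, M2=-158/113, M3=-82/113, M4=0
seg 0: a=3, c=M0/2=0, d=(M1−M0)/(6·3)=583/4068, b=Δ0−h0·(2M0+M1)/6=-4913/1356
seg 1: a=-4, c=M1/2=583/452, d=(M2−M1)/(6·2)=-899/2712, b=Δ1−h1·(2M1+M2)/6=167/678
seg 2: a=-1, c=M2/2=-79/113, d=(M3−M2)/(6·3)=38/1017, b=Δ2−h2·(2M2+M3)/6=484/339
seg 3: a=-2, c=M3/2=-41/113, d=(M4−M3)/(6·1)=41/339, b=Δ3−h3·(2M3+M4)/6=-596/339
t_q=9/2 → seg 1, τ=3/2; S=-4+167/678·τ+583/452·τ²+-899/2712·τ³=-13359/7232

  seg 0: a=3 b=-4913/1356 c=0 d=583/4068
  seg 1: a=-4 b=167/678 c=583/452 d=-899/2712
  seg 2: a=-1 b=484/339 c=-79/113 d=38/1017
  seg 3: a=-2 b=-596/339 c=-41/113 d=41/339
S(9/2) = -13359/7232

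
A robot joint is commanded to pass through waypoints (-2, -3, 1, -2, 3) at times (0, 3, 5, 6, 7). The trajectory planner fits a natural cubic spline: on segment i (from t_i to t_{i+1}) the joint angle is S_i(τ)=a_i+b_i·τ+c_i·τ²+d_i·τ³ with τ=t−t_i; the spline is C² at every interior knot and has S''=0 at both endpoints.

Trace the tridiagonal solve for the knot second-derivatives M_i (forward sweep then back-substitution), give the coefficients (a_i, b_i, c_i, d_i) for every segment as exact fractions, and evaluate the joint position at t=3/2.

  seg 0: a=-2 b=-1201/642 c=0 d=329/1926
  seg 1: a=-3 b=880/321 c=329/214 d=-1225/1284
  seg 2: a=1 b=-821/321 c=-448/107 d=1202/321
  seg 3: a=-2 b=97/321 c=754/107 d=-754/321
S(3/2) = -7241/1712

Δ: Δ0=-1/3, Δ1=2, Δ2=-3, Δ3=5
row 1: diag=10, rhs=14; c'=1/5, d'=7/5
row 2: denom=6−2·1/5=28/5; d'=(-30−2·7/5)/(28/5)=-41/7
row 3: denom=4−1·5/28=107/28; d'=(48−1·-41/7)/(107/28)=1508/107
back: M3=1508/107
back: M2=-41/7−5/28·1508/107=-896/107
back: M1=7/5−1/5·-896/107=329/107
M: M0=0, M1=329/107, M2=-896/107, M3=1508/107, M4=0
seg 0: a=-2, c=M0/2=0, d=(M1−M0)/(6·3)=329/1926, b=Δ0−h0·(2M0+M1)/6=-1201/642
seg 1: a=-3, c=M1/2=329/214, d=(M2−M1)/(6·2)=-1225/1284, b=Δ1−h1·(2M1+M2)/6=880/321
seg 2: a=1, c=M2/2=-448/107, d=(M3−M2)/(6·1)=1202/321, b=Δ2−h2·(2M2+M3)/6=-821/321
seg 3: a=-2, c=M3/2=754/107, d=(M4−M3)/(6·1)=-754/321, b=Δ3−h3·(2M3+M4)/6=97/321
t_q=3/2 → seg 0, τ=3/2; S=-2+-1201/642·τ+0·τ²+329/1926·τ³=-7241/1712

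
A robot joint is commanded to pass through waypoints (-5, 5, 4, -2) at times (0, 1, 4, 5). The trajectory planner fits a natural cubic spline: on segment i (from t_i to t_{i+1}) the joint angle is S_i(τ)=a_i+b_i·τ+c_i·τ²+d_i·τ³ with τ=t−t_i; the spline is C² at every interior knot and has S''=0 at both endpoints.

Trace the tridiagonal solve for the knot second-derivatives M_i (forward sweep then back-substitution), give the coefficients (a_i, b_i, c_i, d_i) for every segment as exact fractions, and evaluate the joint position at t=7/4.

Δ: Δ0=10, Δ1=-1/3, Δ2=-6
row 1: diag=8, rhs=-62; c'=3/8, d'=-31/4
row 2: denom=8−3·3/8=55/8; d'=(-34−3·-31/4)/(55/8)=-86/55
back: M2=-86/55
back: M1=-31/4−3/8·-86/55=-394/55
M: M0=0, M1=-394/55, M2=-86/55, M3=0
seg 0: a=-5, c=M0/2=0, d=(M1−M0)/(6·1)=-197/165, b=Δ0−h0·(2M0+M1)/6=1847/165
seg 1: a=5, c=M1/2=-197/55, d=(M2−M1)/(6·3)=14/45, b=Δ1−h1·(2M1+M2)/6=1256/165
seg 2: a=4, c=M2/2=-43/55, d=(M3−M2)/(6·1)=43/165, b=Δ2−h2·(2M2+M3)/6=-904/165
t_q=7/4 → seg 1, τ=3/4; S=5+1256/165·τ+-197/55·τ²+14/45·τ³=15533/1760

  seg 0: a=-5 b=1847/165 c=0 d=-197/165
  seg 1: a=5 b=1256/165 c=-197/55 d=14/45
  seg 2: a=4 b=-904/165 c=-43/55 d=43/165
S(7/4) = 15533/1760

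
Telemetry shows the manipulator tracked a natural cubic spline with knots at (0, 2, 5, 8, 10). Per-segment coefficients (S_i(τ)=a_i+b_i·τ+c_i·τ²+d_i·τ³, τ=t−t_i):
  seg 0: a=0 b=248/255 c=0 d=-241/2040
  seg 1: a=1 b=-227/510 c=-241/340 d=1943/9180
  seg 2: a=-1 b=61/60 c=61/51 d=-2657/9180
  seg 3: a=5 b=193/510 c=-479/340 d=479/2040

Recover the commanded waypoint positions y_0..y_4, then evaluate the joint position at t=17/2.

y_0=0 y_1=1 y_2=-1 y_3=5 y_4=2
S(17/2) = 26473/5440

y_0 = S_0(0) = a_0 = 0
y_1 = S_1(0) = a_1 = 1
y_2 = S_2(0) = a_2 = -1
y_3 = S_3(0) = a_3 = 5
y_4 = S_3(2) = 2
t_q=17/2 is in segment 3 (τ=1/2); S_3(τ)=26473/5440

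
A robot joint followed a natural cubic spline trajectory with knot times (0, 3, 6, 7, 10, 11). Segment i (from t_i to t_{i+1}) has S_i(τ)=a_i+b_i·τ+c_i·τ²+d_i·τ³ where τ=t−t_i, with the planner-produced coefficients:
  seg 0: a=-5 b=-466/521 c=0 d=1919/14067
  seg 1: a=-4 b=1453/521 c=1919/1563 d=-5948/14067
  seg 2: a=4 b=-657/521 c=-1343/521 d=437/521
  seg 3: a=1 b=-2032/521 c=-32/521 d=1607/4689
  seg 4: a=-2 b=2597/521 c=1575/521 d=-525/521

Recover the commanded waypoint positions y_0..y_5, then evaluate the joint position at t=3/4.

y_0=-5 y_1=-4 y_2=4 y_3=1 y_4=-2 y_5=5
S(3/4) = -187169/33344

y_0 = S_0(0) = a_0 = -5
y_1 = S_1(0) = a_1 = -4
y_2 = S_2(0) = a_2 = 4
y_3 = S_3(0) = a_3 = 1
y_4 = S_4(0) = a_4 = -2
y_5 = S_4(1) = 5
t_q=3/4 is in segment 0 (τ=3/4); S_0(τ)=-187169/33344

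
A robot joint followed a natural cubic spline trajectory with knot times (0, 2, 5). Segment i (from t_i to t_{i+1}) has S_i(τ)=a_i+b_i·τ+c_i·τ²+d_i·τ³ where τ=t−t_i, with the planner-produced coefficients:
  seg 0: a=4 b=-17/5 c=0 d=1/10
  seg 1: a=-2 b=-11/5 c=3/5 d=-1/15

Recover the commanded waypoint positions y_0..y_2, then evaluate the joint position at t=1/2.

y_0 = S_0(0) = a_0 = 4
y_1 = S_1(0) = a_1 = -2
y_2 = S_1(3) = -5
t_q=1/2 is in segment 0 (τ=1/2); S_0(τ)=37/16

y_0=4 y_1=-2 y_2=-5
S(1/2) = 37/16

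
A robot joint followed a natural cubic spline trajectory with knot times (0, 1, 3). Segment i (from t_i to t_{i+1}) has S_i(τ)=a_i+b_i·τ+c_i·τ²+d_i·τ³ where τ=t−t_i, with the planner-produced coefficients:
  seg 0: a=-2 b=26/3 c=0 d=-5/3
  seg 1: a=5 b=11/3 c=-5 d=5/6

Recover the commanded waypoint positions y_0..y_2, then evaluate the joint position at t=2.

y_0=-2 y_1=5 y_2=-1
S(2) = 9/2

y_0 = S_0(0) = a_0 = -2
y_1 = S_1(0) = a_1 = 5
y_2 = S_1(2) = -1
t_q=2 is in segment 1 (τ=1); S_1(τ)=9/2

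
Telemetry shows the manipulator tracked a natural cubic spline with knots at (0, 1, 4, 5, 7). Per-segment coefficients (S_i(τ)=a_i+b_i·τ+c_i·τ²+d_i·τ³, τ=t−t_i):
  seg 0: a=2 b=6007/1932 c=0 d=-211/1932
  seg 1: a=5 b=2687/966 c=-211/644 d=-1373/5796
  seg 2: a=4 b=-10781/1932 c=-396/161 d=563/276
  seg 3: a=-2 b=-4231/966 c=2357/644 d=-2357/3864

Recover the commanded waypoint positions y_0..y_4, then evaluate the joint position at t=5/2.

y_0 = S_0(0) = a_0 = 2
y_1 = S_1(0) = a_1 = 5
y_2 = S_2(0) = a_2 = 4
y_3 = S_3(0) = a_3 = -2
y_4 = S_3(2) = -1
t_q=5/2 is in segment 1 (τ=3/2); S_1(τ)=39339/5152

y_0=2 y_1=5 y_2=4 y_3=-2 y_4=-1
S(5/2) = 39339/5152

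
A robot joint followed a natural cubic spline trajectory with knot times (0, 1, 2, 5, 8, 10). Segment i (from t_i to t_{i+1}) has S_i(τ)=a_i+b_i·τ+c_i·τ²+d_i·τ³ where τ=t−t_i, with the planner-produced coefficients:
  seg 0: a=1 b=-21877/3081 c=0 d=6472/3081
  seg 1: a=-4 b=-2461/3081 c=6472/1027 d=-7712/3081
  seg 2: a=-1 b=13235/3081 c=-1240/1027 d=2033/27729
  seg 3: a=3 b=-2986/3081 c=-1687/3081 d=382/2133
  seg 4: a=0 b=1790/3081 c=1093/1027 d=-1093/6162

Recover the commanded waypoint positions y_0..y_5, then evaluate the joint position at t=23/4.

y_0=1 y_1=-4 y_2=-1 y_3=3 y_4=0 y_5=4
S(23/4) = 67065/32864

y_0 = S_0(0) = a_0 = 1
y_1 = S_1(0) = a_1 = -4
y_2 = S_2(0) = a_2 = -1
y_3 = S_3(0) = a_3 = 3
y_4 = S_4(0) = a_4 = 0
y_5 = S_4(2) = 4
t_q=23/4 is in segment 3 (τ=3/4); S_3(τ)=67065/32864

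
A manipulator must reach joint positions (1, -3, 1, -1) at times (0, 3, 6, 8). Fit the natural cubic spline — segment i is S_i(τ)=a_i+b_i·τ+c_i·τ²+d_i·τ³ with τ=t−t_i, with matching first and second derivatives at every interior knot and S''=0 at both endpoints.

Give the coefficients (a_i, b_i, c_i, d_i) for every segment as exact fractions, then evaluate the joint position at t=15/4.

  seg 0: a=1 b=-83/37 c=0 d=101/999
  seg 1: a=-3 b=18/37 c=101/111 d=-209/999
  seg 2: a=1 b=11/37 c=-36/37 d=6/37
S(15/4) = -5237/2368

Δ: Δ0=-4/3, Δ1=4/3, Δ2=-1
row 1: diag=12, rhs=16; c'=1/4, d'=4/3
row 2: denom=10−3·1/4=37/4; d'=(-14−3·4/3)/(37/4)=-72/37
back: M2=-72/37
back: M1=4/3−1/4·-72/37=202/111
M: M0=0, M1=202/111, M2=-72/37, M3=0
seg 0: a=1, c=M0/2=0, d=(M1−M0)/(6·3)=101/999, b=Δ0−h0·(2M0+M1)/6=-83/37
seg 1: a=-3, c=M1/2=101/111, d=(M2−M1)/(6·3)=-209/999, b=Δ1−h1·(2M1+M2)/6=18/37
seg 2: a=1, c=M2/2=-36/37, d=(M3−M2)/(6·2)=6/37, b=Δ2−h2·(2M2+M3)/6=11/37
t_q=15/4 → seg 1, τ=3/4; S=-3+18/37·τ+101/111·τ²+-209/999·τ³=-5237/2368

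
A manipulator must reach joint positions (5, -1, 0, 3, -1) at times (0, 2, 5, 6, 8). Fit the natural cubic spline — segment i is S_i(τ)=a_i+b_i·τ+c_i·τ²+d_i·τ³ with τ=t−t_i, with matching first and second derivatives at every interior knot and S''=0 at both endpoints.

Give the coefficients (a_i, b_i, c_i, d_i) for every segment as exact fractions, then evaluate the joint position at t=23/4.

Δ: Δ0=-3, Δ1=1/3, Δ2=3, Δ3=-2
row 1: diag=10, rhs=20; c'=3/10, d'=2
row 2: denom=8−3·3/10=71/10; d'=(16−3·2)/(71/10)=100/71
row 3: denom=6−1·10/71=416/71; d'=(-30−1·100/71)/(416/71)=-1115/208
back: M3=-1115/208
back: M2=100/71−10/71·-1115/208=225/104
back: M1=2−3/10·225/104=281/208
M: M0=0, M1=281/208, M2=225/104, M3=-1115/208, M4=0
seg 0: a=5, c=M0/2=0, d=(M1−M0)/(6·2)=281/2496, b=Δ0−h0·(2M0+M1)/6=-2153/624
seg 1: a=-1, c=M1/2=281/416, d=(M2−M1)/(6·3)=13/288, b=Δ1−h1·(2M1+M2)/6=-655/312
seg 2: a=0, c=M2/2=225/208, d=(M3−M2)/(6·1)=-1565/1248, b=Δ2−h2·(2M2+M3)/6=3959/1248
seg 3: a=3, c=M3/2=-1115/416, d=(M4−M3)/(6·2)=1115/2496, b=Δ3−h3·(2M3+M4)/6=491/312
t_q=23/4 → seg 2, τ=3/4; S=0+3959/1248·τ+225/208·τ²+-1565/1248·τ³=65459/26624

  seg 0: a=5 b=-2153/624 c=0 d=281/2496
  seg 1: a=-1 b=-655/312 c=281/416 d=13/288
  seg 2: a=0 b=3959/1248 c=225/208 d=-1565/1248
  seg 3: a=3 b=491/312 c=-1115/416 d=1115/2496
S(23/4) = 65459/26624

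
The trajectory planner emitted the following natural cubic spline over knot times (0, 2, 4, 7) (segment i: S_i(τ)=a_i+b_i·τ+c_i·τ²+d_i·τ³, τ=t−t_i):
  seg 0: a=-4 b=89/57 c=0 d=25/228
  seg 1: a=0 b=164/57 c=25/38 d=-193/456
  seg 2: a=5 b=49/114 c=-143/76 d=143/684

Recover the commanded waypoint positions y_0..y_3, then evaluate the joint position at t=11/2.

y_0=-4 y_1=0 y_2=5 y_3=-5
S(11/2) = 1287/608

y_0 = S_0(0) = a_0 = -4
y_1 = S_1(0) = a_1 = 0
y_2 = S_2(0) = a_2 = 5
y_3 = S_2(3) = -5
t_q=11/2 is in segment 2 (τ=3/2); S_2(τ)=1287/608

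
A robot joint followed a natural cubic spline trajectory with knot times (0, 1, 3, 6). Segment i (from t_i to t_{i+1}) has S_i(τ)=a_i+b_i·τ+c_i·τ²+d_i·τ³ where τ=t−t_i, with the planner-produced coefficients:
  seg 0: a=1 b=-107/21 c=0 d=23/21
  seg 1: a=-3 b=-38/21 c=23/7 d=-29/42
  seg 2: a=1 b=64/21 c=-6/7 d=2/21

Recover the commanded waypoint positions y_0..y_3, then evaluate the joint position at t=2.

y_0 = S_0(0) = a_0 = 1
y_1 = S_1(0) = a_1 = -3
y_2 = S_2(0) = a_2 = 1
y_3 = S_2(3) = 5
t_q=2 is in segment 1 (τ=1); S_1(τ)=-31/14

y_0=1 y_1=-3 y_2=1 y_3=5
S(2) = -31/14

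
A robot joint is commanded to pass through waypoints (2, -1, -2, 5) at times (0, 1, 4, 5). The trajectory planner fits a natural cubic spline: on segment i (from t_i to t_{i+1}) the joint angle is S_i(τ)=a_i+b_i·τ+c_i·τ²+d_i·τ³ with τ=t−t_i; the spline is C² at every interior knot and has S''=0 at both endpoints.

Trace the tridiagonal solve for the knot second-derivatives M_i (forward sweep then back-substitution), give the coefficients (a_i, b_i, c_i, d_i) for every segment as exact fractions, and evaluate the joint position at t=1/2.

Δ: Δ0=-3, Δ1=-1/3, Δ2=7
row 1: diag=8, rhs=16; c'=3/8, d'=2
row 2: denom=8−3·3/8=55/8; d'=(44−3·2)/(55/8)=304/55
back: M2=304/55
back: M1=2−3/8·304/55=-4/55
M: M0=0, M1=-4/55, M2=304/55, M3=0
seg 0: a=2, c=M0/2=0, d=(M1−M0)/(6·1)=-2/165, b=Δ0−h0·(2M0+M1)/6=-493/165
seg 1: a=-1, c=M1/2=-2/55, d=(M2−M1)/(6·3)=14/45, b=Δ1−h1·(2M1+M2)/6=-499/165
seg 2: a=-2, c=M2/2=152/55, d=(M3−M2)/(6·1)=-152/165, b=Δ2−h2·(2M2+M3)/6=851/165
t_q=1/2 → seg 0, τ=1/2; S=2+-493/165·τ+0·τ²+-2/165·τ³=111/220

  seg 0: a=2 b=-493/165 c=0 d=-2/165
  seg 1: a=-1 b=-499/165 c=-2/55 d=14/45
  seg 2: a=-2 b=851/165 c=152/55 d=-152/165
S(1/2) = 111/220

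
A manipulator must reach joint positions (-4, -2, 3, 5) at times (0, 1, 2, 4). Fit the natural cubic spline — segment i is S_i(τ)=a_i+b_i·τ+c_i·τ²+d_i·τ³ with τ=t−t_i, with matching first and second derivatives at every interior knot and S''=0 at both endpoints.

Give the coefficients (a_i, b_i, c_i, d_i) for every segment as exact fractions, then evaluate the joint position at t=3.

Δ: Δ0=2, Δ1=5, Δ2=1
row 1: diag=4, rhs=18; c'=1/4, d'=9/2
row 2: denom=6−1·1/4=23/4; d'=(-24−1·9/2)/(23/4)=-114/23
back: M2=-114/23
back: M1=9/2−1/4·-114/23=132/23
M: M0=0, M1=132/23, M2=-114/23, M3=0
seg 0: a=-4, c=M0/2=0, d=(M1−M0)/(6·1)=22/23, b=Δ0−h0·(2M0+M1)/6=24/23
seg 1: a=-2, c=M1/2=66/23, d=(M2−M1)/(6·1)=-41/23, b=Δ1−h1·(2M1+M2)/6=90/23
seg 2: a=3, c=M2/2=-57/23, d=(M3−M2)/(6·2)=19/46, b=Δ2−h2·(2M2+M3)/6=99/23
t_q=3 → seg 2, τ=1; S=3+99/23·τ+-57/23·τ²+19/46·τ³=241/46

  seg 0: a=-4 b=24/23 c=0 d=22/23
  seg 1: a=-2 b=90/23 c=66/23 d=-41/23
  seg 2: a=3 b=99/23 c=-57/23 d=19/46
S(3) = 241/46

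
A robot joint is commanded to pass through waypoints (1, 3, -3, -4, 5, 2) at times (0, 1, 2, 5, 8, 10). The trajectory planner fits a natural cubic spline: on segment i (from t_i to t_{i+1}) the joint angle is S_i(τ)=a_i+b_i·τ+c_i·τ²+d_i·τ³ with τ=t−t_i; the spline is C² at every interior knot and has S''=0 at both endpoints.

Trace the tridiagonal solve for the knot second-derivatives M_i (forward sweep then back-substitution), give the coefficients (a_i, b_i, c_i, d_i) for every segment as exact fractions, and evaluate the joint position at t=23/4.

Δ: Δ0=2, Δ1=-6, Δ2=-1/3, Δ3=3, Δ4=-3/2
row 1: diag=4, rhs=-48; c'=1/4, d'=-12
row 2: denom=8−1·1/4=31/4; d'=(34−1·-12)/(31/4)=184/31
row 3: denom=12−3·12/31=336/31; d'=(20−3·184/31)/(336/31)=17/84
row 4: denom=10−3·31/112=1027/112; d'=(-27−3·17/84)/(1027/112)=-3092/1027
back: M4=-3092/1027
back: M3=17/84−31/112·-3092/1027=3191/3081
back: M2=184/31−12/31·3191/3081=5684/1027
back: M1=-12−1/4·5684/1027=-13745/1027
M: M0=0, M1=-13745/1027, M2=5684/1027, M3=3191/3081, M4=-3092/1027, M5=0
seg 0: a=1, c=M0/2=0, d=(M1−M0)/(6·1)=-13745/6162, b=Δ0−h0·(2M0+M1)/6=26069/6162
seg 1: a=3, c=M1/2=-13745/2054, d=(M2−M1)/(6·1)=19429/6162, b=Δ1−h1·(2M1+M2)/6=-7583/3081
seg 2: a=-3, c=M2/2=2842/1027, d=(M3−M2)/(6·3)=-13861/55458, b=Δ2−h2·(2M2+M3)/6=-39349/6162
seg 3: a=-4, c=M3/2=3191/6162, d=(M4−M3)/(6·3)=-959/4266, b=Δ3−h3·(2M3+M4)/6=10690/3081
seg 4: a=5, c=M4/2=-1546/1027, d=(M5−M4)/(6·2)=773/3081, b=Δ4−h4·(2M4+M5)/6=3125/6162
t_q=23/4 → seg 3, τ=3/4; S=-4+10690/3081·τ+3191/6162·τ²+-959/4266·τ³=-157919/131456

  seg 0: a=1 b=26069/6162 c=0 d=-13745/6162
  seg 1: a=3 b=-7583/3081 c=-13745/2054 d=19429/6162
  seg 2: a=-3 b=-39349/6162 c=2842/1027 d=-13861/55458
  seg 3: a=-4 b=10690/3081 c=3191/6162 d=-959/4266
  seg 4: a=5 b=3125/6162 c=-1546/1027 d=773/3081
S(23/4) = -157919/131456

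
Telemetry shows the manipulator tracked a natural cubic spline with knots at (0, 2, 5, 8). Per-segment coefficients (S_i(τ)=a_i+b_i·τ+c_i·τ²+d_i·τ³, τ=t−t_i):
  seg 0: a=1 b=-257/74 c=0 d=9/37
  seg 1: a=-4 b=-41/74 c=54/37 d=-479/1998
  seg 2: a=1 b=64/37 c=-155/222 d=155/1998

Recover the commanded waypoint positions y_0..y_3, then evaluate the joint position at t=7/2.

y_0=1 y_1=-4 y_2=1 y_3=2
S(7/2) = -1395/592

y_0 = S_0(0) = a_0 = 1
y_1 = S_1(0) = a_1 = -4
y_2 = S_2(0) = a_2 = 1
y_3 = S_2(3) = 2
t_q=7/2 is in segment 1 (τ=3/2); S_1(τ)=-1395/592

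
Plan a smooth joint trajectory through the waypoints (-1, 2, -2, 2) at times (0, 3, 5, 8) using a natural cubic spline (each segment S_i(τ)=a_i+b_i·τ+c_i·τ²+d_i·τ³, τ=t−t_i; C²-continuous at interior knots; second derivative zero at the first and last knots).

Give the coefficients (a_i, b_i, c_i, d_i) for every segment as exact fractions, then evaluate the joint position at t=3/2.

Δ: Δ0=1, Δ1=-2, Δ2=4/3
row 1: diag=10, rhs=-18; c'=1/5, d'=-9/5
row 2: denom=10−2·1/5=48/5; d'=(20−2·-9/5)/(48/5)=59/24
back: M2=59/24
back: M1=-9/5−1/5·59/24=-55/24
M: M0=0, M1=-55/24, M2=59/24, M3=0
seg 0: a=-1, c=M0/2=0, d=(M1−M0)/(6·3)=-55/432, b=Δ0−h0·(2M0+M1)/6=103/48
seg 1: a=2, c=M1/2=-55/48, d=(M2−M1)/(6·2)=19/48, b=Δ1−h1·(2M1+M2)/6=-31/24
seg 2: a=-2, c=M2/2=59/48, d=(M3−M2)/(6·3)=-59/432, b=Δ2−h2·(2M2+M3)/6=-9/8
t_q=3/2 → seg 0, τ=3/2; S=-1+103/48·τ+0·τ²+-55/432·τ³=229/128

  seg 0: a=-1 b=103/48 c=0 d=-55/432
  seg 1: a=2 b=-31/24 c=-55/48 d=19/48
  seg 2: a=-2 b=-9/8 c=59/48 d=-59/432
S(3/2) = 229/128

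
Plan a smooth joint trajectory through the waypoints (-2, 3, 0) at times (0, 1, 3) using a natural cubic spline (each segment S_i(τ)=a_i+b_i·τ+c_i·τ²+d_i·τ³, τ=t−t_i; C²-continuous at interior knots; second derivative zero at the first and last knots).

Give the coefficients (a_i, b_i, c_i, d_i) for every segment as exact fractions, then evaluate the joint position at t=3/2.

Δ: Δ0=5, Δ1=-3/2
row 1: diag=6, rhs=-39; c'=1/3, d'=-13/2
back: M1=-13/2
M: M0=0, M1=-13/2, M2=0
seg 0: a=-2, c=M0/2=0, d=(M1−M0)/(6·1)=-13/12, b=Δ0−h0·(2M0+M1)/6=73/12
seg 1: a=3, c=M1/2=-13/4, d=(M2−M1)/(6·2)=13/24, b=Δ1−h1·(2M1+M2)/6=17/6
t_q=3/2 → seg 1, τ=1/2; S=3+17/6·τ+-13/4·τ²+13/24·τ³=235/64

  seg 0: a=-2 b=73/12 c=0 d=-13/12
  seg 1: a=3 b=17/6 c=-13/4 d=13/24
S(3/2) = 235/64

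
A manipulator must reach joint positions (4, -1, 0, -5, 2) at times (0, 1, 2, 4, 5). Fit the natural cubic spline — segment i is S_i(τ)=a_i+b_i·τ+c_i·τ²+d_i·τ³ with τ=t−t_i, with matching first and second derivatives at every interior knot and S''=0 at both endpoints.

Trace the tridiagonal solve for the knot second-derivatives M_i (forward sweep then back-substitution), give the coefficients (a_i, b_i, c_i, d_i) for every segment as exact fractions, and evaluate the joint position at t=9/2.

Δ: Δ0=-5, Δ1=1, Δ2=-5/2, Δ3=7
row 1: diag=4, rhs=36; c'=1/4, d'=9
row 2: denom=6−1·1/4=23/4; d'=(-21−1·9)/(23/4)=-120/23
row 3: denom=6−2·8/23=122/23; d'=(57−2·-120/23)/(122/23)=1551/122
back: M3=1551/122
back: M2=-120/23−8/23·1551/122=-588/61
back: M1=9−1/4·-588/61=696/61
M: M0=0, M1=696/61, M2=-588/61, M3=1551/122, M4=0
seg 0: a=4, c=M0/2=0, d=(M1−M0)/(6·1)=116/61, b=Δ0−h0·(2M0+M1)/6=-421/61
seg 1: a=-1, c=M1/2=348/61, d=(M2−M1)/(6·1)=-214/61, b=Δ1−h1·(2M1+M2)/6=-73/61
seg 2: a=0, c=M2/2=-294/61, d=(M3−M2)/(6·2)=909/488, b=Δ2−h2·(2M2+M3)/6=-19/61
seg 3: a=-5, c=M3/2=1551/244, d=(M4−M3)/(6·1)=-517/244, b=Δ3−h3·(2M3+M4)/6=337/122
t_q=9/2 → seg 3, τ=1/2; S=-5+337/122·τ+1551/244·τ²+-517/244·τ³=-4479/1952

  seg 0: a=4 b=-421/61 c=0 d=116/61
  seg 1: a=-1 b=-73/61 c=348/61 d=-214/61
  seg 2: a=0 b=-19/61 c=-294/61 d=909/488
  seg 3: a=-5 b=337/122 c=1551/244 d=-517/244
S(9/2) = -4479/1952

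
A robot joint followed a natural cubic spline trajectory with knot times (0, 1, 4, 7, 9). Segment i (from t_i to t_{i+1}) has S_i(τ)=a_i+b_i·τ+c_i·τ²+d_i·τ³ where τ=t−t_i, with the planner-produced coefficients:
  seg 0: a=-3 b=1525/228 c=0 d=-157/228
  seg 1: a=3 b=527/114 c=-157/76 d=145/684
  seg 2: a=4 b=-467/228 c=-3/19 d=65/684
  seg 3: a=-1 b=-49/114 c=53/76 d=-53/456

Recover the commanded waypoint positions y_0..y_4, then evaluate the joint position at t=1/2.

y_0 = S_0(0) = a_0 = -3
y_1 = S_1(0) = a_1 = 3
y_2 = S_2(0) = a_2 = 4
y_3 = S_3(0) = a_3 = -1
y_4 = S_3(2) = 0
t_q=1/2 is in segment 0 (τ=1/2); S_0(τ)=157/608

y_0=-3 y_1=3 y_2=4 y_3=-1 y_4=0
S(1/2) = 157/608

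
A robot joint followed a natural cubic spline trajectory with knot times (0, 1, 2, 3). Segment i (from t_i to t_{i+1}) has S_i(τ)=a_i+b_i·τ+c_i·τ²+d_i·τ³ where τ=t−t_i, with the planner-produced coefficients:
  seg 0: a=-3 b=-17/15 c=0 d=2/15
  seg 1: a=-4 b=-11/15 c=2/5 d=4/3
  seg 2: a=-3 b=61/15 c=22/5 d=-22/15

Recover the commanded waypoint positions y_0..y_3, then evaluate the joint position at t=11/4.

y_0=-3 y_1=-4 y_2=-3 y_3=4
S(11/4) = 61/32

y_0 = S_0(0) = a_0 = -3
y_1 = S_1(0) = a_1 = -4
y_2 = S_2(0) = a_2 = -3
y_3 = S_2(1) = 4
t_q=11/4 is in segment 2 (τ=3/4); S_2(τ)=61/32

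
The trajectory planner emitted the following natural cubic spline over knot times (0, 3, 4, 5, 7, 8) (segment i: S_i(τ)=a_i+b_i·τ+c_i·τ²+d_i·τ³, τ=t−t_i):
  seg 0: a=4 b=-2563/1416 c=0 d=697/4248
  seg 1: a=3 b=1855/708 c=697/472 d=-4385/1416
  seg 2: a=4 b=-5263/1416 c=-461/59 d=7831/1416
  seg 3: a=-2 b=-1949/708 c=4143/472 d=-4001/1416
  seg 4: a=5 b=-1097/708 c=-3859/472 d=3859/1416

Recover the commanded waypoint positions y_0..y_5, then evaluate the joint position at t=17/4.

y_0=4 y_1=3 y_2=4 y_3=-2 y_4=5 y_5=-2
S(17/4) = 80621/30208

y_0 = S_0(0) = a_0 = 4
y_1 = S_1(0) = a_1 = 3
y_2 = S_2(0) = a_2 = 4
y_3 = S_3(0) = a_3 = -2
y_4 = S_4(0) = a_4 = 5
y_5 = S_4(1) = -2
t_q=17/4 is in segment 2 (τ=1/4); S_2(τ)=80621/30208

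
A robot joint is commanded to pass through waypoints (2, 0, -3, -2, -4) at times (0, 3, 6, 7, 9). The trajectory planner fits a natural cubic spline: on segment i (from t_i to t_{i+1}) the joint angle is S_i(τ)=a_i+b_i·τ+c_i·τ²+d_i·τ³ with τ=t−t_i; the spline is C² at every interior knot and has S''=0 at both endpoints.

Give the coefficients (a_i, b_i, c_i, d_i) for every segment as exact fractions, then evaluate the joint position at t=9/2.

Δ: Δ0=-2/3, Δ1=-1, Δ2=1, Δ3=-1
row 1: diag=12, rhs=-2; c'=1/4, d'=-1/6
row 2: denom=8−3·1/4=29/4; d'=(12−3·-1/6)/(29/4)=50/29
row 3: denom=6−1·4/29=170/29; d'=(-12−1·50/29)/(170/29)=-199/85
back: M3=-199/85
back: M2=50/29−4/29·-199/85=174/85
back: M1=-1/6−1/4·174/85=-173/255
M: M0=0, M1=-173/255, M2=174/85, M3=-199/85, M4=0
seg 0: a=2, c=M0/2=0, d=(M1−M0)/(6·3)=-173/4590, b=Δ0−h0·(2M0+M1)/6=-167/510
seg 1: a=0, c=M1/2=-173/510, d=(M2−M1)/(6·3)=139/918, b=Δ1−h1·(2M1+M2)/6=-343/255
seg 2: a=-3, c=M2/2=87/85, d=(M3−M2)/(6·1)=-373/510, b=Δ2−h2·(2M2+M3)/6=361/510
seg 3: a=-2, c=M3/2=-199/170, d=(M4−M3)/(6·2)=199/1020, b=Δ3−h3·(2M3+M4)/6=143/255
t_q=9/2 → seg 1, τ=3/2; S=0+-343/255·τ+-173/510·τ²+139/918·τ³=-3087/1360

  seg 0: a=2 b=-167/510 c=0 d=-173/4590
  seg 1: a=0 b=-343/255 c=-173/510 d=139/918
  seg 2: a=-3 b=361/510 c=87/85 d=-373/510
  seg 3: a=-2 b=143/255 c=-199/170 d=199/1020
S(9/2) = -3087/1360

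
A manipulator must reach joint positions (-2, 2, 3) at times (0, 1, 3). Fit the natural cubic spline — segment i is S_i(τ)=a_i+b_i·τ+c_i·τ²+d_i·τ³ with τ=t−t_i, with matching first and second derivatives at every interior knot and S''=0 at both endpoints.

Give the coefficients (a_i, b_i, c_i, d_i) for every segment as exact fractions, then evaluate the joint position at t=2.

Δ: Δ0=4, Δ1=1/2
row 1: diag=6, rhs=-21; c'=1/3, d'=-7/2
back: M1=-7/2
M: M0=0, M1=-7/2, M2=0
seg 0: a=-2, c=M0/2=0, d=(M1−M0)/(6·1)=-7/12, b=Δ0−h0·(2M0+M1)/6=55/12
seg 1: a=2, c=M1/2=-7/4, d=(M2−M1)/(6·2)=7/24, b=Δ1−h1·(2M1+M2)/6=17/6
t_q=2 → seg 1, τ=1; S=2+17/6·τ+-7/4·τ²+7/24·τ³=27/8

  seg 0: a=-2 b=55/12 c=0 d=-7/12
  seg 1: a=2 b=17/6 c=-7/4 d=7/24
S(2) = 27/8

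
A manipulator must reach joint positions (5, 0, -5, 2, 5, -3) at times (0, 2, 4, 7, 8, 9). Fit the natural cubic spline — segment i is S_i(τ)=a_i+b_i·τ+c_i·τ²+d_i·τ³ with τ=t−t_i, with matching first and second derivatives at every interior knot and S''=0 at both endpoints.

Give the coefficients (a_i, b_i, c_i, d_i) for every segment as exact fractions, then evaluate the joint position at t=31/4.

  seg 0: a=5 b=-3551/1551 c=0 d=-653/12408
  seg 1: a=0 b=-9061/3102 c=-653/2068 d=3265/12408
  seg 2: a=-5 b=-1592/1551 c=653/517 d=-74/1551
  seg 3: a=2 b=8164/1551 c=431/517 d=-4804/1551
  seg 4: a=5 b=-3662/1551 c=-4373/517 d=4373/1551
S(31/4) = 21135/4136

Δ: Δ0=-5/2, Δ1=-5/2, Δ2=7/3, Δ3=3, Δ4=-8
row 1: diag=8, rhs=0; c'=1/4, d'=0
row 2: denom=10−2·1/4=19/2; d'=(29−2·0)/(19/2)=58/19
row 3: denom=8−3·6/19=134/19; d'=(4−3·58/19)/(134/19)=-49/67
row 4: denom=4−1·19/134=517/134; d'=(-66−1·-49/67)/(517/134)=-8746/517
back: M4=-8746/517
back: M3=-49/67−19/134·-8746/517=862/517
back: M2=58/19−6/19·862/517=1306/517
back: M1=0−1/4·1306/517=-653/1034
M: M0=0, M1=-653/1034, M2=1306/517, M3=862/517, M4=-8746/517, M5=0
seg 0: a=5, c=M0/2=0, d=(M1−M0)/(6·2)=-653/12408, b=Δ0−h0·(2M0+M1)/6=-3551/1551
seg 1: a=0, c=M1/2=-653/2068, d=(M2−M1)/(6·2)=3265/12408, b=Δ1−h1·(2M1+M2)/6=-9061/3102
seg 2: a=-5, c=M2/2=653/517, d=(M3−M2)/(6·3)=-74/1551, b=Δ2−h2·(2M2+M3)/6=-1592/1551
seg 3: a=2, c=M3/2=431/517, d=(M4−M3)/(6·1)=-4804/1551, b=Δ3−h3·(2M3+M4)/6=8164/1551
seg 4: a=5, c=M4/2=-4373/517, d=(M5−M4)/(6·1)=4373/1551, b=Δ4−h4·(2M4+M5)/6=-3662/1551
t_q=31/4 → seg 3, τ=3/4; S=2+8164/1551·τ+431/517·τ²+-4804/1551·τ³=21135/4136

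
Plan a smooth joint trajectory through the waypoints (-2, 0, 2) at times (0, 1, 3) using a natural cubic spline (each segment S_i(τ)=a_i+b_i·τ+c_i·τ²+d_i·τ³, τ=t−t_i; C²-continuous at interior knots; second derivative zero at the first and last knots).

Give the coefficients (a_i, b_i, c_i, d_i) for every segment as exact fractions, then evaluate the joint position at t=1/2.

  seg 0: a=-2 b=13/6 c=0 d=-1/6
  seg 1: a=0 b=5/3 c=-1/2 d=1/12
S(1/2) = -15/16

Δ: Δ0=2, Δ1=1
row 1: diag=6, rhs=-6; c'=1/3, d'=-1
back: M1=-1
M: M0=0, M1=-1, M2=0
seg 0: a=-2, c=M0/2=0, d=(M1−M0)/(6·1)=-1/6, b=Δ0−h0·(2M0+M1)/6=13/6
seg 1: a=0, c=M1/2=-1/2, d=(M2−M1)/(6·2)=1/12, b=Δ1−h1·(2M1+M2)/6=5/3
t_q=1/2 → seg 0, τ=1/2; S=-2+13/6·τ+0·τ²+-1/6·τ³=-15/16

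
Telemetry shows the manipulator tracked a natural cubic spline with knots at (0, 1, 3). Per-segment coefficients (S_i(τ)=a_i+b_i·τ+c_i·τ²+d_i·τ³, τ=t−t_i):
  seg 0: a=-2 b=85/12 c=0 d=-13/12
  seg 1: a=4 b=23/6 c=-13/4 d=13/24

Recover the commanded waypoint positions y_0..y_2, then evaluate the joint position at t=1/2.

y_0=-2 y_1=4 y_2=3
S(1/2) = 45/32

y_0 = S_0(0) = a_0 = -2
y_1 = S_1(0) = a_1 = 4
y_2 = S_1(2) = 3
t_q=1/2 is in segment 0 (τ=1/2); S_0(τ)=45/32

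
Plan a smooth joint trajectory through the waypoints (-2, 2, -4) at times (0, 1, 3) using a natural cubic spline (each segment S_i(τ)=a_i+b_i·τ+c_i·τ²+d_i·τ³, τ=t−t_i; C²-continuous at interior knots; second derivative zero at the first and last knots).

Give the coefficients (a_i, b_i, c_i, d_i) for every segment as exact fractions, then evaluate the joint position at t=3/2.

  seg 0: a=-2 b=31/6 c=0 d=-7/6
  seg 1: a=2 b=5/3 c=-7/2 d=7/12
S(3/2) = 65/32

Δ: Δ0=4, Δ1=-3
row 1: diag=6, rhs=-42; c'=1/3, d'=-7
back: M1=-7
M: M0=0, M1=-7, M2=0
seg 0: a=-2, c=M0/2=0, d=(M1−M0)/(6·1)=-7/6, b=Δ0−h0·(2M0+M1)/6=31/6
seg 1: a=2, c=M1/2=-7/2, d=(M2−M1)/(6·2)=7/12, b=Δ1−h1·(2M1+M2)/6=5/3
t_q=3/2 → seg 1, τ=1/2; S=2+5/3·τ+-7/2·τ²+7/12·τ³=65/32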